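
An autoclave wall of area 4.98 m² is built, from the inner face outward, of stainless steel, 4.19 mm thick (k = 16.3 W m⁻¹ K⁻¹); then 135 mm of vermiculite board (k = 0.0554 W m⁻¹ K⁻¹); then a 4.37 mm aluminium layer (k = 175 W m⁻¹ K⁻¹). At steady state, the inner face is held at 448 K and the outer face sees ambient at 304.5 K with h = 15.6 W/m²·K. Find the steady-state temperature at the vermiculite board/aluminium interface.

T = 308.2 K

Series thermal resistances, inner to outer:
  R_stainless steel = L/(kA) = 0.00419/(16.3·4.98) = 5.162×10^-5 K/W
  R_vermiculite board = L/(kA) = 0.135/(0.0554·4.98) = 0.4893 K/W
  R_aluminium = L/(kA) = 0.00437/(175·4.98) = 5.014×10^-6 K/W
  R_conv,out = 1/(hA) = 1/(15.6·4.98) = 0.01287 K/W
ΣR = 5.162×10^-5 + 0.4893 + 5.014×10^-6 + 0.01287 = 0.5022 K/W
Q = ΔT/ΣR = (448 K − 304.5 K)/0.5022 = 285.7 W
From the inner boundary to the vermiculite board/aluminium interface, ΣR_partial = 0.4894 K/W.
T_interface = T_in − Q·ΣR_partial = 448 K − (285.7)(0.4894) = 308.2 K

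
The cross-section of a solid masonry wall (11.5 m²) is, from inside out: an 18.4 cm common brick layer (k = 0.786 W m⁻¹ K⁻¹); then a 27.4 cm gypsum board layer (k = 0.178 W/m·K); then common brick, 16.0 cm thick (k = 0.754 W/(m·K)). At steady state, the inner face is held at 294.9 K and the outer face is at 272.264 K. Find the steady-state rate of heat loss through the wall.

Q = 131 W

Treat each layer as a resistance in series:
  R_common brick = L/(kA) = 0.184/(0.786·11.5) = 0.02036 K/W
  R_gypsum board = L/(kA) = 0.274/(0.178·11.5) = 0.1339 K/W
  R_common brick = L/(kA) = 0.160/(0.754·11.5) = 0.01845 K/W
ΣR = 0.02036 + 0.1339 + 0.01845 = 0.1727 K/W
Q = ΔT/ΣR = (294.9 K − 272.264 K)/0.1727 = 131 W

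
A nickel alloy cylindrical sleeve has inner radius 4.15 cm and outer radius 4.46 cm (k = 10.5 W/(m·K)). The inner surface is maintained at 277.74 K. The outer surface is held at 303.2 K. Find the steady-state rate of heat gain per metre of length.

Q' = 23300 W/m

Q' = 2πk·ΔT/ln(r₂/r₁) = 2π × 10.5 × 25.46 / ln(0.0446/0.0415) = 23300 W/m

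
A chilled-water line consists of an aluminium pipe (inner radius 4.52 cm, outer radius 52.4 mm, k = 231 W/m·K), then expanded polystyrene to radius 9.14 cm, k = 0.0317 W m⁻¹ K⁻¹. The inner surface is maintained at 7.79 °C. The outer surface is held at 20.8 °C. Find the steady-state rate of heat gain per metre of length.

Q' = 4.66 W/m

Series thermal resistances, inner to outer:
  R'_aluminium = ln(0.0524/0.0452)/(2πk) = 0.1478/(2π·231) = 1.018×10^-4 m·K/W
  R'_expanded polystyrene = ln(0.0914/0.0524)/(2πk) = 0.5563/(2π·0.0317) = 2.793 m·K/W
ΣR = 1.018×10^-4 + 2.793 = 2.793 m·K/W
Q' = ΔT/ΣR = (7.79 °C − 20.8 °C)/2.793 = -4.66 W/m
(Negative Q' ⇒ heat flows inward; heat gain = 4.66 W/m.)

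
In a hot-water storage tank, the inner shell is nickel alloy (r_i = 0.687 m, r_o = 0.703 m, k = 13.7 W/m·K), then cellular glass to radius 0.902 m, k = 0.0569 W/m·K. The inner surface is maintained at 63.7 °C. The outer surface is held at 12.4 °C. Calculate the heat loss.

Resistance network (inner→outer):
  R_nickel alloy = (1/0.687 − 1/0.703)/(4πk) = 0.03313/(4π·13.7) = 1.924×10^-4 K/W
  R_cellular glass = (1/0.703 − 1/0.902)/(4πk) = 0.3138/(4π·0.0569) = 0.4389 K/W
ΣR = 1.924×10^-4 + 0.4389 = 0.4391 K/W
Q = ΔT/ΣR = (63.7 °C − 12.4 °C)/0.4391 = 117 W

Q = 117 W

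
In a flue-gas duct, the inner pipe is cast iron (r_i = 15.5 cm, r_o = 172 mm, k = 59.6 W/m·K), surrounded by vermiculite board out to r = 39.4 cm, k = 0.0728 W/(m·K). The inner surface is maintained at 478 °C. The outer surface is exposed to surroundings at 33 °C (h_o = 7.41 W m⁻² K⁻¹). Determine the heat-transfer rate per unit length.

Q' = 238 W/m

Series thermal resistances, inner to outer:
  R'_cast iron = ln(0.172/0.155)/(2πk) = 0.1041/(2π·59.6) = 2.779×10^-4 m·K/W
  R'_vermiculite board = ln(0.394/0.172)/(2πk) = 0.8289/(2π·0.0728) = 1.812 m·K/W
  R'_conv,out = 1/(2πr h) = 1/(2π·0.394·7.41) = 0.05451 m·K/W
ΣR = 2.779×10^-4 + 1.812 + 0.05451 = 1.867 m·K/W
Q' = ΔT/ΣR = (478 °C − 33 °C)/1.867 = 238 W/m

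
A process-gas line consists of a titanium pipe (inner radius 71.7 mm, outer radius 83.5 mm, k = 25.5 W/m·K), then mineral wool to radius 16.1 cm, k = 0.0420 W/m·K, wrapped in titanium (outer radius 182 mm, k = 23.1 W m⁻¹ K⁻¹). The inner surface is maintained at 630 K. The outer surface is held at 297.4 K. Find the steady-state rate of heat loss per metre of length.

Resistance network (inner→outer):
  R'_titanium = ln(0.0835/0.0717)/(2πk) = 0.1524/(2π·25.5) = 9.509×10^-4 m·K/W
  R'_mineral wool = ln(0.161/0.0835)/(2πk) = 0.6566/(2π·0.0420) = 2.488 m·K/W
  R'_titanium = ln(0.182/0.161)/(2πk) = 0.1226/(2π·23.1) = 8.447×10^-4 m·K/W
ΣR = 9.509×10^-4 + 2.488 + 8.447×10^-4 = 2.490 m·K/W
Q' = ΔT/ΣR = (630 K − 297.4 K)/2.490 = 134 W/m

Q' = 134 W/m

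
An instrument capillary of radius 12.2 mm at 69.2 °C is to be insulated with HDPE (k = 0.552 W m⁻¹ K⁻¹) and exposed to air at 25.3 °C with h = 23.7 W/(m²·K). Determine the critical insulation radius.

For a cylinder, r_cr = k_ins/h = 0.552/23.7 = 0.0233 m = 2.33 cm

r_cr = 2.33 cm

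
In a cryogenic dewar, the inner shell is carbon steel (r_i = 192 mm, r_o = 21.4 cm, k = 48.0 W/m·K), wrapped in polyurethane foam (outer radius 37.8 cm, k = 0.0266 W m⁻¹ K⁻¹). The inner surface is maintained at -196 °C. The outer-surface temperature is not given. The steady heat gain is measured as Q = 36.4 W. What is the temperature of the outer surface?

T_out = 24.8 °C

Sum the resistances:
  R_carbon steel = (1/0.192 − 1/0.214)/(4πk) = 0.5354/(4π·48.0) = 8.877×10^-4 K/W
  R_polyurethane foam = (1/0.214 − 1/0.378)/(4πk) = 2.027/(4π·0.0266) = 6.065 K/W
ΣR = 6.066 K/W
ΔT = Q·ΣR = 36.4 × 6.066 = 220.8 K
Heat flows inward, so T_out = T_in + ΔT = -196 + 220.8 = 24.8 °C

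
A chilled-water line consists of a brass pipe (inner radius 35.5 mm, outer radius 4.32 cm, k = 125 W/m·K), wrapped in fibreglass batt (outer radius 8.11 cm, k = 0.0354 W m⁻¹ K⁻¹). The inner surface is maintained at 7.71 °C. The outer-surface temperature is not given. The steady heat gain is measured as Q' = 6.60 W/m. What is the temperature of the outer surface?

Series resistances:
  R'_brass = ln(0.0432/0.0355)/(2πk) = 0.1963/(2π·125) = 2.499×10^-4 m·K/W
  R'_fibreglass batt = ln(0.0811/0.0432)/(2πk) = 0.6298/(2π·0.0354) = 2.832 m·K/W
ΣR = 2.832 m·K/W
ΔT = Q'·ΣR = 6.60 × 2.832 = 18.69 K
Heat flows inward, so T_out = T_in + ΔT = 7.71 + 18.69 = 26.4 °C

T_out = 26.4 °C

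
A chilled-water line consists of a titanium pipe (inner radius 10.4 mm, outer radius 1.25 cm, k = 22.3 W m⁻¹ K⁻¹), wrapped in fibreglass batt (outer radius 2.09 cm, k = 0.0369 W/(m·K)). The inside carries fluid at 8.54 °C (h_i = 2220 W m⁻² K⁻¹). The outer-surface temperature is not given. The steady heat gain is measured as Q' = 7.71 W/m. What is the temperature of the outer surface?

T_out = 25.7 °C

Sum the resistances:
  R'_conv,in = 1/(2πr h) = 1/(2π·0.0104·2220) = 0.006893 m·K/W
  R'_titanium = ln(0.0125/0.0104)/(2πk) = 0.1839/(2π·22.3) = 0.001313 m·K/W
  R'_fibreglass batt = ln(0.0209/0.0125)/(2πk) = 0.5140/(2π·0.0369) = 2.217 m·K/W
ΣR = 2.225 m·K/W
ΔT = Q'·ΣR = 7.71 × 2.225 = 17.15 K
Heat flows inward, so T_out = T_in + ΔT = 8.54 + 17.15 = 25.7 °C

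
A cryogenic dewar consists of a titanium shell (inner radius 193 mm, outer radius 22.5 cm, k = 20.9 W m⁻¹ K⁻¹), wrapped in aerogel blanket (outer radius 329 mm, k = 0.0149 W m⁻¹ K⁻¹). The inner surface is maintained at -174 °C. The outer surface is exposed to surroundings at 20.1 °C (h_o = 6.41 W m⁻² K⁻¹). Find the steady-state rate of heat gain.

Series thermal resistances, inner to outer:
  R_titanium = (1/0.193 − 1/0.225)/(4πk) = 0.7369/(4π·20.9) = 0.002806 K/W
  R_aerogel blanket = (1/0.225 − 1/0.329)/(4πk) = 1.405/(4π·0.0149) = 7.503 K/W
  R_conv,out = 1/(4πr²h) = 1/(4π·0.329²·6.41) = 0.1147 K/W
ΣR = 0.002806 + 7.503 + 0.1147 = 7.621 K/W
Q = ΔT/ΣR = (-174 °C − 20.1 °C)/7.621 = -25.5 W
(Negative Q ⇒ heat flows inward; heat gain = 25.5 W.)

Q = 25.5 W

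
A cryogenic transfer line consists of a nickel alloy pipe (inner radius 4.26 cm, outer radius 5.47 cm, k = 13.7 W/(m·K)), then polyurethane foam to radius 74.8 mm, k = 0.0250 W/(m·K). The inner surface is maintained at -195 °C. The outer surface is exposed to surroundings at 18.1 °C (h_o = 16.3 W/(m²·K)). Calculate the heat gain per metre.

Resistance network (inner→outer):
  R'_nickel alloy = ln(0.0547/0.0426)/(2πk) = 0.2500/(2π·13.7) = 0.002904 m·K/W
  R'_polyurethane foam = ln(0.0748/0.0547)/(2πk) = 0.3130/(2π·0.0250) = 1.992 m·K/W
  R'_conv,out = 1/(2πr h) = 1/(2π·0.0748·16.3) = 0.1305 m·K/W
ΣR = 0.002904 + 1.992 + 0.1305 = 2.125 m·K/W
Q' = ΔT/ΣR = (-195 °C − 18.1 °C)/2.125 = -100 W/m
(Negative Q' ⇒ heat flows inward; heat gain = 100 W/m.)

Q' = 100 W/m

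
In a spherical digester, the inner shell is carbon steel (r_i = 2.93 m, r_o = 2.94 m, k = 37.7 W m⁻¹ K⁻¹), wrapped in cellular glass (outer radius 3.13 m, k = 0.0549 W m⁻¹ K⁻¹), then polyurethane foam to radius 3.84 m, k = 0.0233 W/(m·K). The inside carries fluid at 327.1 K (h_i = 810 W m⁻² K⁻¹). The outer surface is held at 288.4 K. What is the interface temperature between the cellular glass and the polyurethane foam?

T = 322.1 K

Treat each layer as a resistance in series:
  R_conv,in = 1/(4πr²h) = 1/(4π·2.93²·810) = 1.144×10^-5 K/W
  R_carbon steel = (1/2.93 − 1/2.94)/(4πk) = 0.001161/(4π·37.7) = 2.450×10^-6 K/W
  R_cellular glass = (1/2.94 − 1/3.13)/(4πk) = 0.02065/(4π·0.0549) = 0.02993 K/W
  R_polyurethane foam = (1/3.13 − 1/3.84)/(4πk) = 0.05907/(4π·0.0233) = 0.2018 K/W
ΣR = 1.144×10^-5 + 2.450×10^-6 + 0.02993 + 0.2018 = 0.2317 K/W
Q = ΔT/ΣR = (327.1 K − 288.4 K)/0.2317 = 167.0 W
From the inner boundary to the cellular glass/polyurethane foam interface, ΣR_partial = 0.02994 K/W.
T_interface = T_in − Q·ΣR_partial = 327.1 K − (167.0)(0.02994) = 322.1 K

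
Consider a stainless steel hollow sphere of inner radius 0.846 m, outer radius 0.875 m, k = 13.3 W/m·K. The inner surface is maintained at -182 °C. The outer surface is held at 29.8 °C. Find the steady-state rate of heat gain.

Q = 4πk·ΔT/(1/r₁ − 1/r₂) = 4π × 13.3 × 211.8 / (1/0.846 − 1/0.875) = 9.04×10^5 W

Q = 904 kW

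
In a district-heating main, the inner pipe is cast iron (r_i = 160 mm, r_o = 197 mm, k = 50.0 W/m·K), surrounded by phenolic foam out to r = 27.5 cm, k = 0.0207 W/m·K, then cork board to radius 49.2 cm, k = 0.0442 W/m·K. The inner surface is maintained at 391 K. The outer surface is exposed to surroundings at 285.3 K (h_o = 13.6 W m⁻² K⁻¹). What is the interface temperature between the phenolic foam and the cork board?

Series thermal resistances, inner to outer:
  R'_cast iron = ln(0.197/0.160)/(2πk) = 0.2080/(2π·50.0) = 6.622×10^-4 m·K/W
  R'_phenolic foam = ln(0.275/0.197)/(2πk) = 0.3336/(2π·0.0207) = 2.565 m·K/W
  R'_cork board = ln(0.492/0.275)/(2πk) = 0.5817/(2π·0.0442) = 2.095 m·K/W
  R'_conv,out = 1/(2πr h) = 1/(2π·0.492·13.6) = 0.02379 m·K/W
ΣR = 6.622×10^-4 + 2.565 + 2.095 + 0.02379 = 4.684 m·K/W
Q' = ΔT/ΣR = (391 K − 285.3 K)/4.684 = 22.57 W/m
From the inner boundary to the phenolic foam/cork board interface, ΣR_partial = 2.566 m·K/W.
T_interface = T_in − Q'·ΣR_partial = 391 K − (22.57)(2.566) = 333.1 K

T = 333.1 K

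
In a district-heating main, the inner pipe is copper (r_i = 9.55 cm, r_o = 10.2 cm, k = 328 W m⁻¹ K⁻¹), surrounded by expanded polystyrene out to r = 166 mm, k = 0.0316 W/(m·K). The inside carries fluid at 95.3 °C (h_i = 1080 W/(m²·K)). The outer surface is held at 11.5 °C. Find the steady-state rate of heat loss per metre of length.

Resistance network (inner→outer):
  R'_conv,in = 1/(2πr h) = 1/(2π·0.0955·1080) = 0.001543 m·K/W
  R'_copper = ln(0.102/0.0955)/(2πk) = 0.06585/(2π·328) = 3.195×10^-5 m·K/W
  R'_expanded polystyrene = ln(0.166/0.102)/(2πk) = 0.4870/(2π·0.0316) = 2.453 m·K/W
ΣR = 0.001543 + 3.195×10^-5 + 2.453 = 2.455 m·K/W
Q' = ΔT/ΣR = (95.3 °C − 11.5 °C)/2.455 = 34.1 W/m

Q' = 34.1 W/m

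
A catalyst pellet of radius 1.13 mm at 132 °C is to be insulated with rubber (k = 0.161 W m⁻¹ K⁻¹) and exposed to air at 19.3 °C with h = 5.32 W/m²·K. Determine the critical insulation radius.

r_cr = 6.05 cm

For a sphere, r_cr = 2k_ins/h = 2·0.161/5.32 = 0.0605 m = 6.05 cm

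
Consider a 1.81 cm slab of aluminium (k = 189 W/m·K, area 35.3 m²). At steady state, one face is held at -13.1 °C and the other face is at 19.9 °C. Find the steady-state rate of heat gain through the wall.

Q = 1.22×10^7 W

Q = kA·ΔT/L = 189 × 35.3 × |-13.1 °C − 19.9 °C| / 0.0181 = 1.22×10^7 W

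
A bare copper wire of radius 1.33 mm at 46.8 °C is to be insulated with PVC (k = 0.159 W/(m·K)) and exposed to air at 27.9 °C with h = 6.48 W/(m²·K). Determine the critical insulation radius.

r_cr = 2.45 cm

For a cylinder, r_cr = k_ins/h = 0.159/6.48 = 0.0245 m = 2.45 cm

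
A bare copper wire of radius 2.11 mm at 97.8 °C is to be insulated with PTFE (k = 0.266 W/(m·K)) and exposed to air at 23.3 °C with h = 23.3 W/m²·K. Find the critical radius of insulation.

r_cr = 1.14 cm

For a cylinder, r_cr = k_ins/h = 0.266/23.3 = 0.0114 m = 1.14 cm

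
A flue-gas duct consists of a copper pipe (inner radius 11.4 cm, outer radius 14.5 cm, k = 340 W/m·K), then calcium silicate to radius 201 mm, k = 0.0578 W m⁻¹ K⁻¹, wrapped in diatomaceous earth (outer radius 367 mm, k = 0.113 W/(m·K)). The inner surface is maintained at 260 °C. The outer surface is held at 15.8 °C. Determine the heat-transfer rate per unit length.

Q' = 140 W/m

Treat each layer as a resistance in series:
  R'_copper = ln(0.145/0.114)/(2πk) = 0.2405/(2π·340) = 1.126×10^-4 m·K/W
  R'_calcium silicate = ln(0.201/0.145)/(2πk) = 0.3266/(2π·0.0578) = 0.8992 m·K/W
  R'_diatomaceous earth = ln(0.367/0.201)/(2πk) = 0.6021/(2π·0.113) = 0.8480 m·K/W
ΣR = 1.126×10^-4 + 0.8992 + 0.8480 = 1.747 m·K/W
Q' = ΔT/ΣR = (260 °C − 15.8 °C)/1.747 = 140 W/m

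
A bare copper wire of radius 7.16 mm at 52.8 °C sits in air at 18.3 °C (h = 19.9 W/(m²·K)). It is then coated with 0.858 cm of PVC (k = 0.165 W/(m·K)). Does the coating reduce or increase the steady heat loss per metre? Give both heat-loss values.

Critical radius for a cylinder: r_cr = k/h = 0.00829 m = 0.829 cm.
Outer radius after coating: r₂ = 0.00716 + 0.00858 = 0.01574 m.
r₁ < r_cr < r₂: heat loss rises to a maximum at r_cr then falls. Whether the coating helps depends on whether Q(r₂) has dropped back below Q(r₁).
Bare: R = 1/(2πr₁h) = 1.117 m·K/W; Q = 34.5/1.117 = 30.9 W/m.
Coated: R = R_cond + R_conv = 1.268 m·K/W; Q = 34.5/1.268 = 27.2 W/m.

reduces: 30.9 → 27.2 W/m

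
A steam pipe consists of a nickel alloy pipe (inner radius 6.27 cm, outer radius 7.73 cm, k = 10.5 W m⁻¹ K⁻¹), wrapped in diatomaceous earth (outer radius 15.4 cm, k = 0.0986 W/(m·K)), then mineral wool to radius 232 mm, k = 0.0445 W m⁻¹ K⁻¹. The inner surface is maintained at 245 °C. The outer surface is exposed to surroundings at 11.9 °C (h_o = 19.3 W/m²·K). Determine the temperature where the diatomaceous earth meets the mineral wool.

T = 146 °C

Series thermal resistances, inner to outer:
  R'_nickel alloy = ln(0.0773/0.0627)/(2πk) = 0.2093/(2π·10.5) = 0.003173 m·K/W
  R'_diatomaceous earth = ln(0.154/0.0773)/(2πk) = 0.6893/(2π·0.0986) = 1.113 m·K/W
  R'_mineral wool = ln(0.232/0.154)/(2πk) = 0.4098/(2π·0.0445) = 1.466 m·K/W
  R'_conv,out = 1/(2πr h) = 1/(2π·0.232·19.3) = 0.03554 m·K/W
ΣR = 0.003173 + 1.113 + 1.466 + 0.03554 = 2.618 m·K/W
Q' = ΔT/ΣR = (245 °C − 11.9 °C)/2.618 = 89.04 W/m
From the inner boundary to the diatomaceous earth/mineral wool interface, ΣR_partial = 1.116 m·K/W.
T_interface = T_in − Q'·ΣR_partial = 245 °C − (89.04)(1.116) = 146 °C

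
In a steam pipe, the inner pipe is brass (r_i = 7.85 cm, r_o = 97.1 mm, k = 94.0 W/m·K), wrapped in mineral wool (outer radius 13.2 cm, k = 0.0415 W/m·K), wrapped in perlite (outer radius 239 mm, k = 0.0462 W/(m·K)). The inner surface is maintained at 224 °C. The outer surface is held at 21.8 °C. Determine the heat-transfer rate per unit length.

Resistance network (inner→outer):
  R'_brass = ln(0.0971/0.0785)/(2πk) = 0.2126/(2π·94.0) = 3.600×10^-4 m·K/W
  R'_mineral wool = ln(0.132/0.0971)/(2πk) = 0.3071/(2π·0.0415) = 1.178 m·K/W
  R'_perlite = ln(0.239/0.132)/(2πk) = 0.5937/(2π·0.0462) = 2.045 m·K/W
ΣR = 3.600×10^-4 + 1.178 + 2.045 = 3.223 m·K/W
Q' = ΔT/ΣR = (224 °C − 21.8 °C)/3.223 = 62.7 W/m

Q' = 62.7 W/m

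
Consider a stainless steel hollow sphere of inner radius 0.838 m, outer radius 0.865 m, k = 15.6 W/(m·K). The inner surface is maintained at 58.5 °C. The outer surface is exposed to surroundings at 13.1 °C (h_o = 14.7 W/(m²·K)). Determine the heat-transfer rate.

Series thermal resistances, inner to outer:
  R_stainless steel = (1/0.838 − 1/0.865)/(4πk) = 0.03725/(4π·15.6) = 1.900×10^-4 K/W
  R_conv,out = 1/(4πr²h) = 1/(4π·0.865²·14.7) = 0.007235 K/W
ΣR = 1.900×10^-4 + 0.007235 = 0.007425 K/W
Q = ΔT/ΣR = (58.5 °C − 13.1 °C)/0.007425 = 6110 W

Q = 6.11 kW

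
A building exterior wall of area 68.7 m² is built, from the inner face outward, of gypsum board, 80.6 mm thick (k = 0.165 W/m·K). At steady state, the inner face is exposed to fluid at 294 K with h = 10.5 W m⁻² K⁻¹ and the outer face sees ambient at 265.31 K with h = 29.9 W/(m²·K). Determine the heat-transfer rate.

Resistance network (inner→outer):
  R_conv,in = 1/(hA) = 1/(10.5·68.7) = 0.001386 K/W
  R_gypsum board = L/(kA) = 0.0806/(0.165·68.7) = 0.007110 K/W
  R_conv,out = 1/(hA) = 1/(29.9·68.7) = 4.868×10^-4 K/W
ΣR = 0.001386 + 0.007110 + 4.868×10^-4 = 0.008983 K/W
Q = ΔT/ΣR = (294 K − 265.31 K)/0.008983 = 3190 W

Q = 3.19 kW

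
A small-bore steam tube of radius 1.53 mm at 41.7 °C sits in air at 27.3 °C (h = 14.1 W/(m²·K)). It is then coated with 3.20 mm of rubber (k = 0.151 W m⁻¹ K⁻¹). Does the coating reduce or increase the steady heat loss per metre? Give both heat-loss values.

increases: 1.95 → 4.03 W/m

Critical radius for a cylinder: r_cr = k/h = 0.0107 m = 1.07 cm.
Outer radius after coating: r₂ = 0.00153 + 0.00320 = 0.00473 m.
Since r₁ < r_cr and r₂ ≤ r_cr, the coating moves toward the maximum at r_cr — heat loss rises.
Bare: R = 1/(2πr₁h) = 7.378 m·K/W; Q = 14.4/7.378 = 1.95 W/m.
Coated: R = R_cond + R_conv = 3.576 m·K/W; Q = 14.4/3.576 = 4.03 W/m.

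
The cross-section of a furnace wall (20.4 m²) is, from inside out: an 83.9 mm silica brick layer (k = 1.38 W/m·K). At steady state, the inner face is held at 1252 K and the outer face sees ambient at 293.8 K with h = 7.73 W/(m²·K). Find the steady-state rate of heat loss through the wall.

Q = 103 kW

Resistance network (inner→outer):
  R_silica brick = L/(kA) = 0.0839/(1.38·20.4) = 0.002980 K/W
  R_conv,out = 1/(hA) = 1/(7.73·20.4) = 0.006341 K/W
ΣR = 0.002980 + 0.006341 = 0.009321 K/W
Q = ΔT/ΣR = (1252 K − 293.8 K)/0.009321 = 1.03×10^5 W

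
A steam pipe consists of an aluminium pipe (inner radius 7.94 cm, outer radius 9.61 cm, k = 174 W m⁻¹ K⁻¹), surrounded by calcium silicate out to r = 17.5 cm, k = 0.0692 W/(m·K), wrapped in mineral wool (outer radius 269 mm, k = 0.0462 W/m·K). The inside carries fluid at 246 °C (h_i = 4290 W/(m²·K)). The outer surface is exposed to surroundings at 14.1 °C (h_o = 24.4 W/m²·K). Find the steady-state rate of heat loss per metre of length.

Q' = 80.4 W/m

Treat each layer as a resistance in series:
  R'_conv,in = 1/(2πr h) = 1/(2π·0.0794·4290) = 4.672×10^-4 m·K/W
  R'_aluminium = ln(0.0961/0.0794)/(2πk) = 0.1909/(2π·174) = 1.746×10^-4 m·K/W
  R'_calcium silicate = ln(0.175/0.0961)/(2πk) = 0.5994/(2π·0.0692) = 1.379 m·K/W
  R'_mineral wool = ln(0.269/0.175)/(2πk) = 0.4299/(2π·0.0462) = 1.481 m·K/W
  R'_conv,out = 1/(2πr h) = 1/(2π·0.269·24.4) = 0.02425 m·K/W
ΣR = 4.672×10^-4 + 1.746×10^-4 + 1.379 + 1.481 + 0.02425 = 2.885 m·K/W
Q' = ΔT/ΣR = (246 °C − 14.1 °C)/2.885 = 80.4 W/m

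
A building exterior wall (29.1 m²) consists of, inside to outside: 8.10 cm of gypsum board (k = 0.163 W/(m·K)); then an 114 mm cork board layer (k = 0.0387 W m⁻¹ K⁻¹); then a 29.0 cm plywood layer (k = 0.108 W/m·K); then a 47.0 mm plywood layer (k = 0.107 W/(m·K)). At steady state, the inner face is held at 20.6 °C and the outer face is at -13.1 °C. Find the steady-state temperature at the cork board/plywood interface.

Series thermal resistances, inner to outer:
  R_gypsum board = L/(kA) = 0.0810/(0.163·29.1) = 0.01708 K/W
  R_cork board = L/(kA) = 0.114/(0.0387·29.1) = 0.1012 K/W
  R_plywood = L/(kA) = 0.290/(0.108·29.1) = 0.09227 K/W
  R_plywood = L/(kA) = 0.0470/(0.107·29.1) = 0.01509 K/W
ΣR = 0.01708 + 0.1012 + 0.09227 + 0.01509 = 0.2256 K/W
Q = ΔT/ΣR = (20.6 °C − -13.1 °C)/0.2256 = 149.4 W
From the inner boundary to the cork board/plywood interface, ΣR_partial = 0.1183 K/W.
T_interface = T_in − Q·ΣR_partial = 20.6 °C − (149.4)(0.1183) = 2.93 °C

T = 2.93 °C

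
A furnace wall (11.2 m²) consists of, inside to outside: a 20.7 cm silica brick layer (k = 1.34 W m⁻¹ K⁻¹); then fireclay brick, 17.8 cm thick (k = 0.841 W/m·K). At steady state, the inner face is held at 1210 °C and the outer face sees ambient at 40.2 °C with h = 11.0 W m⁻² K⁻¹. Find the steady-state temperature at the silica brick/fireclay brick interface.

Series thermal resistances, inner to outer:
  R_silica brick = L/(kA) = 0.207/(1.34·11.2) = 0.01379 K/W
  R_fireclay brick = L/(kA) = 0.178/(0.841·11.2) = 0.01890 K/W
  R_conv,out = 1/(hA) = 1/(11.0·11.2) = 0.008117 K/W
ΣR = 0.01379 + 0.01890 + 0.008117 = 0.04081 K/W
Q = ΔT/ΣR = (1210 °C − 40.2 °C)/0.04081 = 28660 W
From the inner boundary to the silica brick/fireclay brick interface, ΣR_partial = 0.01379 K/W.
T_interface = T_in − Q·ΣR_partial = 1210 °C − (28660)(0.01379) = 815 °C

T = 815 °C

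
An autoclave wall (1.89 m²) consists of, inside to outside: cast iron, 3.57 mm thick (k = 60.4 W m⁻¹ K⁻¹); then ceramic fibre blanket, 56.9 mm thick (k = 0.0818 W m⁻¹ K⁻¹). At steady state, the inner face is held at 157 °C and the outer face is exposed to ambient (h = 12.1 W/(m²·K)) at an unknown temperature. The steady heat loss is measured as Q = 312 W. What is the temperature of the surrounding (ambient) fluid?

Sum the resistances:
  R_cast iron = L/(kA) = 0.00357/(60.4·1.89) = 3.127×10^-5 K/W
  R_ceramic fibre blanket = L/(kA) = 0.0569/(0.0818·1.89) = 0.3680 K/W
  R_conv,out = 1/(hA) = 1/(12.1·1.89) = 0.04373 K/W
ΣR = 0.4118 K/W
ΔT = Q·ΣR = 312 × 0.4118 = 128.5 K
Heat flows outward, so T_out = T_in − ΔT = 157 − 128.5 = 28.5 °C

T_out = 28.5 °C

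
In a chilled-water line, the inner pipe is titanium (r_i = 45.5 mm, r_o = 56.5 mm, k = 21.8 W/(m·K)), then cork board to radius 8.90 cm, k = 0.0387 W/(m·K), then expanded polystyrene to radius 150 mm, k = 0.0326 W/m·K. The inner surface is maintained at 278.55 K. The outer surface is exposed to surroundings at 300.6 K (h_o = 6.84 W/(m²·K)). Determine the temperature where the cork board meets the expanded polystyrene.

T = 287.6 K

Treat each layer as a resistance in series:
  R'_titanium = ln(0.0565/0.0455)/(2πk) = 0.2165/(2π·21.8) = 0.001581 m·K/W
  R'_cork board = ln(0.0890/0.0565)/(2πk) = 0.4544/(2π·0.0387) = 1.869 m·K/W
  R'_expanded polystyrene = ln(0.150/0.0890)/(2πk) = 0.5220/(2π·0.0326) = 2.548 m·K/W
  R'_conv,out = 1/(2πr h) = 1/(2π·0.150·6.84) = 0.1551 m·K/W
ΣR = 0.001581 + 1.869 + 2.548 + 0.1551 = 4.574 m·K/W
Q' = ΔT/ΣR = (278.55 K − 300.6 K)/4.574 = -4.821 W/m
From the inner boundary to the cork board/expanded polystyrene interface, ΣR_partial = 1.871 m·K/W.
T_interface = T_in − Q'·ΣR_partial = 278.55 K − (-4.821)(1.871) = 287.6 K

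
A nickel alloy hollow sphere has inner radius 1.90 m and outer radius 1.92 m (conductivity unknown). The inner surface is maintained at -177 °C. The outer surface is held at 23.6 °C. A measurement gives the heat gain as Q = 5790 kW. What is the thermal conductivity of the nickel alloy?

k = 12.6 W/m·K

ΣR = ΔT/Q = |-177 − 23.6|/5.79×10^6 = 3.465×10^-5 K/W
(1/r₁−1/r₂)/(4πk) = 3.465×10^-5 ⇒ k = 0.005482/(4π·3.465×10^-5) = 12.6 W/m·K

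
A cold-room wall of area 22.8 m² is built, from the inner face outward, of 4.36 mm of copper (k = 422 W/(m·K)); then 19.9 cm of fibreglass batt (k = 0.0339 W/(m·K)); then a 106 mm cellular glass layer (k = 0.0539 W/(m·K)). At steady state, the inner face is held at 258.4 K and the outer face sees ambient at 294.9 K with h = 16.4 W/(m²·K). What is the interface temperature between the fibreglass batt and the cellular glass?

T = 285.5 K

Series thermal resistances, inner to outer:
  R_copper = L/(kA) = 0.00436/(422·22.8) = 4.531×10^-7 K/W
  R_fibreglass batt = L/(kA) = 0.199/(0.0339·22.8) = 0.2575 K/W
  R_cellular glass = L/(kA) = 0.106/(0.0539·22.8) = 0.08625 K/W
  R_conv,out = 1/(hA) = 1/(16.4·22.8) = 0.002674 K/W
ΣR = 4.531×10^-7 + 0.2575 + 0.08625 + 0.002674 = 0.3464 K/W
Q = ΔT/ΣR = (258.4 K − 294.9 K)/0.3464 = -105.4 W
From the inner boundary to the fibreglass batt/cellular glass interface, ΣR_partial = 0.2575 K/W.
T_interface = T_in − Q·ΣR_partial = 258.4 K − (-105.4)(0.2575) = 285.5 K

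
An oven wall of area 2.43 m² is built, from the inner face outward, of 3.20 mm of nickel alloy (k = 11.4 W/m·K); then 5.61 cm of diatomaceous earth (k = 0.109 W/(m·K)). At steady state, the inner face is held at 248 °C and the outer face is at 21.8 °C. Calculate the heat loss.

Treat each layer as a resistance in series:
  R_nickel alloy = L/(kA) = 0.00320/(11.4·2.43) = 1.155×10^-4 K/W
  R_diatomaceous earth = L/(kA) = 0.0561/(0.109·2.43) = 0.2118 K/W
ΣR = 1.155×10^-4 + 0.2118 = 0.2119 K/W
Q = ΔT/ΣR = (248 °C − 21.8 °C)/0.2119 = 1070 W

Q = 1070 W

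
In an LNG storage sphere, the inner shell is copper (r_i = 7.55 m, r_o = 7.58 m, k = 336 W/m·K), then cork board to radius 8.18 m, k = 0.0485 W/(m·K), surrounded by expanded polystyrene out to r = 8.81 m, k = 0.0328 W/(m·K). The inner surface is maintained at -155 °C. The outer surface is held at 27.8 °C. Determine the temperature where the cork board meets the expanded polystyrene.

T = -76.7 °C

Resistance network (inner→outer):
  R_copper = (1/7.55 − 1/7.58)/(4πk) = 5.242×10^-4/(4π·336) = 1.242×10^-7 K/W
  R_cork board = (1/7.58 − 1/8.18)/(4πk) = 0.009677/(4π·0.0485) = 0.01588 K/W
  R_expanded polystyrene = (1/8.18 − 1/8.81)/(4πk) = 0.008742/(4π·0.0328) = 0.02121 K/W
ΣR = 1.242×10^-7 + 0.01588 + 0.02121 = 0.03709 K/W
Q = ΔT/ΣR = (-155 °C − 27.8 °C)/0.03709 = -4929 W
From the inner boundary to the cork board/expanded polystyrene interface, ΣR_partial = 0.01588 K/W.
T_interface = T_in − Q·ΣR_partial = -155 °C − (-4929)(0.01588) = -76.7 °C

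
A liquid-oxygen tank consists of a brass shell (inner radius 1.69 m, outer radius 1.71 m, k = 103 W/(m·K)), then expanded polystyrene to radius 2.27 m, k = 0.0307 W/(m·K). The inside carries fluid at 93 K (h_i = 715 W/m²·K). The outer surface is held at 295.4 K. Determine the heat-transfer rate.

Q = 541 W

Series thermal resistances, inner to outer:
  R_conv,in = 1/(4πr²h) = 1/(4π·1.69²·715) = 3.897×10^-5 K/W
  R_brass = (1/1.69 − 1/1.71)/(4πk) = 0.006921/(4π·103) = 5.347×10^-6 K/W
  R_expanded polystyrene = (1/1.71 − 1/2.27)/(4πk) = 0.1443/(4π·0.0307) = 0.3740 K/W
ΣR = 3.897×10^-5 + 5.347×10^-6 + 0.3740 = 0.3740 K/W
Q = ΔT/ΣR = (93 K − 295.4 K)/0.3740 = -541 W
(Negative Q ⇒ heat flows inward; heat gain = 541 W.)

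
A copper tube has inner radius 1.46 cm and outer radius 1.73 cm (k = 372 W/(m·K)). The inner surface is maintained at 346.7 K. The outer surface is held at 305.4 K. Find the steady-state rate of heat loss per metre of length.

Q' = 5.69×10^5 W/m

Q' = 2πk·ΔT/ln(r₂/r₁) = 2π × 372 × 41.3 / ln(0.0173/0.0146) = 5.69×10^5 W/m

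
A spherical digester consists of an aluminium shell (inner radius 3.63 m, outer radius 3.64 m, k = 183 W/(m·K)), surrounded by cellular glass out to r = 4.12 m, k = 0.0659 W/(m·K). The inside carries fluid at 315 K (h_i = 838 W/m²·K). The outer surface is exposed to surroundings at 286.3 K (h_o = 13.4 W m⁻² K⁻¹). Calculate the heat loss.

Q = 736 W

Treat each layer as a resistance in series:
  R_conv,in = 1/(4πr²h) = 1/(4π·3.63²·838) = 7.207×10^-6 K/W
  R_aluminium = (1/3.63 − 1/3.64)/(4πk) = 7.568×10^-4/(4π·183) = 3.291×10^-7 K/W
  R_cellular glass = (1/3.64 − 1/4.12)/(4πk) = 0.03201/(4π·0.0659) = 0.03865 K/W
  R_conv,out = 1/(4πr²h) = 1/(4π·4.12²·13.4) = 3.499×10^-4 K/W
ΣR = 7.207×10^-6 + 3.291×10^-7 + 0.03865 + 3.499×10^-4 = 0.03901 K/W
Q = ΔT/ΣR = (315 K − 286.3 K)/0.03901 = 736 W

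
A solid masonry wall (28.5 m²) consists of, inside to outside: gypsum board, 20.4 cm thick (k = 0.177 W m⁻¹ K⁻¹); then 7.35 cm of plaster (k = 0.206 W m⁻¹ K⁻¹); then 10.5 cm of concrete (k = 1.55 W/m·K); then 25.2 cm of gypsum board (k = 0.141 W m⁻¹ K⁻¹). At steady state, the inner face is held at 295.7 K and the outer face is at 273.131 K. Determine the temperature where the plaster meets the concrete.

Series thermal resistances, inner to outer:
  R_gypsum board = L/(kA) = 0.204/(0.177·28.5) = 0.04044 K/W
  R_plaster = L/(kA) = 0.0735/(0.206·28.5) = 0.01252 K/W
  R_concrete = L/(kA) = 0.105/(1.55·28.5) = 0.002377 K/W
  R_gypsum board = L/(kA) = 0.252/(0.141·28.5) = 0.06271 K/W
ΣR = 0.04044 + 0.01252 + 0.002377 + 0.06271 = 0.1180 K/W
Q = ΔT/ΣR = (295.7 K − 273.131 K)/0.1180 = 191.3 W
From the inner boundary to the plaster/concrete interface, ΣR_partial = 0.05296 K/W.
T_interface = T_in − Q·ΣR_partial = 295.7 K − (191.3)(0.05296) = 285.6 K

T = 285.6 K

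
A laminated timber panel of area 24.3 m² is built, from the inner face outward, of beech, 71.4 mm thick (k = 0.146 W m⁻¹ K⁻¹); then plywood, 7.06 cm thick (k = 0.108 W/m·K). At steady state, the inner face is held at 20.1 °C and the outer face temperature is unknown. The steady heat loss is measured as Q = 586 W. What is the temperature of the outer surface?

Series resistances:
  R_beech = L/(kA) = 0.0714/(0.146·24.3) = 0.02013 K/W
  R_plywood = L/(kA) = 0.0706/(0.108·24.3) = 0.02690 K/W
ΣR = 0.04703 K/W
ΔT = Q·ΣR = 586 × 0.04703 = 27.56 K
Heat flows outward, so T_out = T_in − ΔT = 20.1 − 27.56 = -7.46 °C

T_out = -7.46 °C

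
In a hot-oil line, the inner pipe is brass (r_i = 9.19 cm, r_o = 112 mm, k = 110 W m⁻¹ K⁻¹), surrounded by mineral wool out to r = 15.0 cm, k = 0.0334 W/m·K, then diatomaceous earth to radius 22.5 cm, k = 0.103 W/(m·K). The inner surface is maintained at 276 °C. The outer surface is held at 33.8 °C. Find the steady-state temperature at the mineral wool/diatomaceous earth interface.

Resistance network (inner→outer):
  R'_brass = ln(0.112/0.0919)/(2πk) = 0.1978/(2π·110) = 2.862×10^-4 m·K/W
  R'_mineral wool = ln(0.150/0.112)/(2πk) = 0.2921/(2π·0.0334) = 1.392 m·K/W
  R'_diatomaceous earth = ln(0.225/0.150)/(2πk) = 0.4055/(2π·0.103) = 0.6265 m·K/W
ΣR = 2.862×10^-4 + 1.392 + 0.6265 = 2.019 m·K/W
Q' = ΔT/ΣR = (276 °C − 33.8 °C)/2.019 = 120.0 W/m
From the inner boundary to the mineral wool/diatomaceous earth interface, ΣR_partial = 1.392 m·K/W.
T_interface = T_in − Q'·ΣR_partial = 276 °C − (120.0)(1.392) = 109 °C

T = 109 °C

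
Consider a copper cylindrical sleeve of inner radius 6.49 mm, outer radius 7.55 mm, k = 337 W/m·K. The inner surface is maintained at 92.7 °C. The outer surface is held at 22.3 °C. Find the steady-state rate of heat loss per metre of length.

Q' = 9.85×10^5 W/m

Q' = 2πk·ΔT/ln(r₂/r₁) = 2π × 337 × 70.4 / ln(0.00755/0.00649) = 9.85×10^5 W/m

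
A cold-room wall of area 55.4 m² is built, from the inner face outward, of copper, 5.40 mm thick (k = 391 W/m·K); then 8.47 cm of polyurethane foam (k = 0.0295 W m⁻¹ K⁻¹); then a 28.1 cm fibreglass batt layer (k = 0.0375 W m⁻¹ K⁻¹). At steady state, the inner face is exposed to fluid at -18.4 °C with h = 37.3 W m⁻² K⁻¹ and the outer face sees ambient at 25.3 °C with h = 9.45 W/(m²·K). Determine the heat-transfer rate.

Q = 231 W

Series thermal resistances, inner to outer:
  R_conv,in = 1/(hA) = 1/(37.3·55.4) = 4.839×10^-4 K/W
  R_copper = L/(kA) = 0.00540/(391·55.4) = 2.493×10^-7 K/W
  R_polyurethane foam = L/(kA) = 0.0847/(0.0295·55.4) = 0.05183 K/W
  R_fibreglass batt = L/(kA) = 0.281/(0.0375·55.4) = 0.1353 K/W
  R_conv,out = 1/(hA) = 1/(9.45·55.4) = 0.001910 K/W
ΣR = 4.839×10^-4 + 2.493×10^-7 + 0.05183 + 0.1353 + 0.001910 = 0.1895 K/W
Q = ΔT/ΣR = (-18.4 °C − 25.3 °C)/0.1895 = -231 W
(Negative Q ⇒ heat flows inward; heat gain = 231 W.)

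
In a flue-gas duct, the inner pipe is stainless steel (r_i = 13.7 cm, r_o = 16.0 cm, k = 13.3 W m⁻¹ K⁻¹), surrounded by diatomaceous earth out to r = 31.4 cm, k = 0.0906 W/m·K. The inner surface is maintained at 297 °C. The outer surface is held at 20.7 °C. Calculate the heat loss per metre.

Series thermal resistances, inner to outer:
  R'_stainless steel = ln(0.160/0.137)/(2πk) = 0.1552/(2π·13.3) = 0.001857 m·K/W
  R'_diatomaceous earth = ln(0.314/0.160)/(2πk) = 0.6742/(2π·0.0906) = 1.184 m·K/W
ΣR = 0.001857 + 1.184 = 1.186 m·K/W
Q' = ΔT/ΣR = (297 °C − 20.7 °C)/1.186 = 233 W/m

Q' = 233 W/m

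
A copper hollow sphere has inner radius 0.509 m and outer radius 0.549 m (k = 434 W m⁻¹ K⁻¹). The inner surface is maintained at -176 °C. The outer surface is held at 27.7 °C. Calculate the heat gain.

Q = 7.76×10^6 W

Q = 4πk·ΔT/(1/r₁ − 1/r₂) = 4π × 434 × 203.7 / (1/0.509 − 1/0.549) = 7.76×10^6 W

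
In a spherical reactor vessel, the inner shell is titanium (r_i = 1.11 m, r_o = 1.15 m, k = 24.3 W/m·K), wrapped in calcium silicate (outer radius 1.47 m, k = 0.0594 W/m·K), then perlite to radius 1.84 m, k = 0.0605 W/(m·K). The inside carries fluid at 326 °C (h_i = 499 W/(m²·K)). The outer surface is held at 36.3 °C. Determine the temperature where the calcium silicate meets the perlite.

Treat each layer as a resistance in series:
  R_conv,in = 1/(4πr²h) = 1/(4π·1.11²·499) = 1.294×10^-4 K/W
  R_titanium = (1/1.11 − 1/1.15)/(4πk) = 0.03134/(4π·24.3) = 1.026×10^-4 K/W
  R_calcium silicate = (1/1.15 − 1/1.47)/(4πk) = 0.1893/(4π·0.0594) = 0.2536 K/W
  R_perlite = (1/1.47 − 1/1.84)/(4πk) = 0.1368/(4π·0.0605) = 0.1799 K/W
ΣR = 1.294×10^-4 + 1.026×10^-4 + 0.2536 + 0.1799 = 0.4337 K/W
Q = ΔT/ΣR = (326 °C − 36.3 °C)/0.4337 = 668.0 W
From the inner boundary to the calcium silicate/perlite interface, ΣR_partial = 0.2538 K/W.
T_interface = T_in − Q·ΣR_partial = 326 °C − (668.0)(0.2538) = 156 °C

T = 156 °C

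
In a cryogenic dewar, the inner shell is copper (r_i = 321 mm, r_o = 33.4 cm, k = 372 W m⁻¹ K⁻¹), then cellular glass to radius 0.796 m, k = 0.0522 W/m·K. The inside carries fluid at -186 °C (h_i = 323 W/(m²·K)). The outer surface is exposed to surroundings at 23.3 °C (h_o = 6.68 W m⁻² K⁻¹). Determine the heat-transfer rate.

Q = 78.4 W

Treat each layer as a resistance in series:
  R_conv,in = 1/(4πr²h) = 1/(4π·0.321²·323) = 0.002391 K/W
  R_copper = (1/0.321 − 1/0.334)/(4πk) = 0.1213/(4π·372) = 2.594×10^-5 K/W
  R_cellular glass = (1/0.334 − 1/0.796)/(4πk) = 1.738/(4π·0.0522) = 2.649 K/W
  R_conv,out = 1/(4πr²h) = 1/(4π·0.796²·6.68) = 0.01880 K/W
ΣR = 0.002391 + 2.594×10^-5 + 2.649 + 0.01880 = 2.670 K/W
Q = ΔT/ΣR = (-186 °C − 23.3 °C)/2.670 = -78.4 W
(Negative Q ⇒ heat flows inward; heat gain = 78.4 W.)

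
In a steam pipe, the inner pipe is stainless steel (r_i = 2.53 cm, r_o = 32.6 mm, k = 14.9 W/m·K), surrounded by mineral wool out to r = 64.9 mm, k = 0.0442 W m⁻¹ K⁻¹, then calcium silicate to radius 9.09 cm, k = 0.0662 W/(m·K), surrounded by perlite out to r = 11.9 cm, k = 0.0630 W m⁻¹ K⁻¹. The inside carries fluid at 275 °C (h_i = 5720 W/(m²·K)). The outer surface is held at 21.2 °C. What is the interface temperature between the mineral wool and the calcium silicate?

Resistance network (inner→outer):
  R'_conv,in = 1/(2πr h) = 1/(2π·0.0253·5720) = 0.001100 m·K/W
  R'_stainless steel = ln(0.0326/0.0253)/(2πk) = 0.2535/(2π·14.9) = 0.002708 m·K/W
  R'_mineral wool = ln(0.0649/0.0326)/(2πk) = 0.6885/(2π·0.0442) = 2.479 m·K/W
  R'_calcium silicate = ln(0.0909/0.0649)/(2πk) = 0.3369/(2π·0.0662) = 0.8100 m·K/W
  R'_perlite = ln(0.119/0.0909)/(2πk) = 0.2694/(2π·0.0630) = 0.6805 m·K/W
ΣR = 0.001100 + 0.002708 + 2.479 + 0.8100 + 0.6805 = 3.973 m·K/W
Q' = ΔT/ΣR = (275 °C − 21.2 °C)/3.973 = 63.88 W/m
From the inner boundary to the mineral wool/calcium silicate interface, ΣR_partial = 2.483 m·K/W.
T_interface = T_in − Q'·ΣR_partial = 275 °C − (63.88)(2.483) = 116 °C

T = 116 °C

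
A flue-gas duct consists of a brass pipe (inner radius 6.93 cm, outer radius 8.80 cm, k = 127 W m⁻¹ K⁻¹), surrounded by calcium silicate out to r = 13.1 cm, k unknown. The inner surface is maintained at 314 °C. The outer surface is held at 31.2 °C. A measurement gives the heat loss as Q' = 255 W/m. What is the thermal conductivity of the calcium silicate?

ΣR = ΔT/Q' = |314 − 31.2|/255 = 1.109 m·K/W
Known resistances:
  R'_brass = ln(0.0880/0.0693)/(2πk) = 0.2389/(2π·127) = 2.994×10^-4 m·K/W
R_calcium silicate = ΣR − ΣR_known = 1.109 − 2.994×10^-4 = 1.109 m·K/W
ln(r₂/r₁)/(2πk) = 1.109 ⇒ k = 0.3979/(2π·1.109) = 0.0571 W/m·K

k = 0.0571 W/m·K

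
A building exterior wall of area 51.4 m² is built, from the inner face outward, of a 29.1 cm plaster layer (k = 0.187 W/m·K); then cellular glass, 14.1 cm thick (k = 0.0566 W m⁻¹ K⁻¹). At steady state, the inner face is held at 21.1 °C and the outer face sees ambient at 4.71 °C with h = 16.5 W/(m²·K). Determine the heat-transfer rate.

Treat each layer as a resistance in series:
  R_plaster = L/(kA) = 0.291/(0.187·51.4) = 0.03028 K/W
  R_cellular glass = L/(kA) = 0.141/(0.0566·51.4) = 0.04847 K/W
  R_conv,out = 1/(hA) = 1/(16.5·51.4) = 0.001179 K/W
ΣR = 0.03028 + 0.04847 + 0.001179 = 0.07993 K/W
Q = ΔT/ΣR = (21.1 °C − 4.71 °C)/0.07993 = 205 W

Q = 205 W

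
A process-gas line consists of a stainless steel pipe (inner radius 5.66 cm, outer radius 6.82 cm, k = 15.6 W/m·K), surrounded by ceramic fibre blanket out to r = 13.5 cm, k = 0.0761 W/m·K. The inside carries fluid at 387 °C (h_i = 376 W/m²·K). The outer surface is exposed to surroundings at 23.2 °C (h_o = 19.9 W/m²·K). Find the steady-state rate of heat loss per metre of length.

Q' = 243 W/m

Resistance network (inner→outer):
  R'_conv,in = 1/(2πr h) = 1/(2π·0.0566·376) = 0.007479 m·K/W
  R'_stainless steel = ln(0.0682/0.0566)/(2πk) = 0.1864/(2π·15.6) = 0.001902 m·K/W
  R'_ceramic fibre blanket = ln(0.135/0.0682)/(2πk) = 0.6828/(2π·0.0761) = 1.428 m·K/W
  R'_conv,out = 1/(2πr h) = 1/(2π·0.135·19.9) = 0.05924 m·K/W
ΣR = 0.007479 + 0.001902 + 1.428 + 0.05924 = 1.497 m·K/W
Q' = ΔT/ΣR = (387 °C − 23.2 °C)/1.497 = 243 W/m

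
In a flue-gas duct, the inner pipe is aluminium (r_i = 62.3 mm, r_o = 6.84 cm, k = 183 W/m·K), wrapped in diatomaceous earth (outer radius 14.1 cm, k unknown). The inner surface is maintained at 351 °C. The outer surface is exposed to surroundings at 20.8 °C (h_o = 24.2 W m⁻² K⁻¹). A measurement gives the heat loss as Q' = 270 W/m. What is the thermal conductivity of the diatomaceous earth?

k = 0.0979 W/m·K

ΣR = ΔT/Q' = |351 − 20.8|/270 = 1.223 m·K/W
Known resistances:
  R'_aluminium = ln(0.0684/0.0623)/(2πk) = 0.09341/(2π·183) = 8.124×10^-5 m·K/W
  R'_conv,out = 1/(2πr h) = 1/(2π·0.141·24.2) = 0.04664 m·K/W
R_diatomaceous earth = ΣR − ΣR_known = 1.223 − 0.04672 = 1.176 m·K/W
ln(r₂/r₁)/(2πk) = 1.176 ⇒ k = 0.7234/(2π·1.176) = 0.0979 W/m·K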